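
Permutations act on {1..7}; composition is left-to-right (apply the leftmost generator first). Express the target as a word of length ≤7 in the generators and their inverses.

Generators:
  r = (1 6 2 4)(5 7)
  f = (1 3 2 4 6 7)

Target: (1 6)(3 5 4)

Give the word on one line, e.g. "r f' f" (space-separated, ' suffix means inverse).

f' r f r f'

  after f': (1 7 6 4 2 3)
  after r: (1 5 7 2 3 6)
  after f: (1 5)(3 7 4 6)
  after r: (1 7)(2 4)(3 5 6)
  after f': (1 6)(3 5 4)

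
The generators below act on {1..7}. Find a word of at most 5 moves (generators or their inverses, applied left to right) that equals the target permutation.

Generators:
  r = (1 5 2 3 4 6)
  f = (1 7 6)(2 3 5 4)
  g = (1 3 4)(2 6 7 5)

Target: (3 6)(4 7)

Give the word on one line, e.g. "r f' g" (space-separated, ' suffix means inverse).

r' g r f'

  after r': (1 6 4 3 2 5)
  after g: (1 7 5 3 6)
  after r: (1 7 2 3)(4 6 5)
  after f': (3 6)(4 7)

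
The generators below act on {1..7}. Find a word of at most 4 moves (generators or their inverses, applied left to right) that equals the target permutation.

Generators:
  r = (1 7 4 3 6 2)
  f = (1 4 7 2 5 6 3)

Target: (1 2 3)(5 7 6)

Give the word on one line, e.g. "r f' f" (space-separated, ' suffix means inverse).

f' r r

  after f': (1 3 6 5 2 7 4)
  after r: (1 6 5)(2 4 7 3)
  after r: (1 2 3)(5 7 6)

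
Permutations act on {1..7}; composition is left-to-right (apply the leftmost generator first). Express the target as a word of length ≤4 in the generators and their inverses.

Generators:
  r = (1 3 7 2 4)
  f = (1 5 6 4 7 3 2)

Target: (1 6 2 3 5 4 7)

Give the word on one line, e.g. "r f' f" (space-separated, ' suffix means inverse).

f r r f

  after f: (1 5 6 4 7 3 2)
  after r: (1 5 6)(2 3 4)
  after r: (1 5 6 3)(2 7)
  after f: (1 6 2 3 5 4 7)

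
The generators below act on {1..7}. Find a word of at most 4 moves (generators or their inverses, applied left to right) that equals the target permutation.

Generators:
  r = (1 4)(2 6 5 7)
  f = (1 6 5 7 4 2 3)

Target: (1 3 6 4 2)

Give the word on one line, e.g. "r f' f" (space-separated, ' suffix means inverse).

f' r' r' r'

  after f': (1 3 2 4 7 5 6)
  after r': (1 3 7 6 4 5 2)
  after r': (1 3 5 7 2 4 6)
  after r': (1 3 6 4 2)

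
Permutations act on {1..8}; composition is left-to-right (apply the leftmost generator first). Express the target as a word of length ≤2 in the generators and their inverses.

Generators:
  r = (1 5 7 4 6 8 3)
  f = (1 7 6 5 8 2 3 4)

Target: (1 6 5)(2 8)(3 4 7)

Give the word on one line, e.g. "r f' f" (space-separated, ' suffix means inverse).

  after r: (1 5 7 4 6 8 3)
  after f': (1 6 5)(2 8)(3 4 7)

r f'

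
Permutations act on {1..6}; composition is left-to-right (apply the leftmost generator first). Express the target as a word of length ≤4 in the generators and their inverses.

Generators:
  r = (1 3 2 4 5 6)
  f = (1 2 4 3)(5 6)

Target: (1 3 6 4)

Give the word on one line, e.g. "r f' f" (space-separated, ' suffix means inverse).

f r'

  after f: (1 2 4 3)(5 6)
  after r': (1 3 6 4)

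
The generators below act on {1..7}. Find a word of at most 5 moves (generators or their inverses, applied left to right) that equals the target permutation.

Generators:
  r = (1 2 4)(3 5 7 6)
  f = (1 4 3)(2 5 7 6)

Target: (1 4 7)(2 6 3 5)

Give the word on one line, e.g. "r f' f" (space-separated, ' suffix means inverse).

f r f

  after f: (1 4 3)(2 5 7 6)
  after r: (2 7 3)(4 5 6)
  after f: (1 4 7)(2 6 3 5)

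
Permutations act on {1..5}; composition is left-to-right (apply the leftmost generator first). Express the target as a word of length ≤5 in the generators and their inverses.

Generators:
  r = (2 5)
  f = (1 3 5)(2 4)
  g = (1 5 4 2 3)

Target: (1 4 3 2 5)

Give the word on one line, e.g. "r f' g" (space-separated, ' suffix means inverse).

  after f': (1 5 3)(2 4)
  after g: (1 4 3 5)
  after r: (1 4 3 2 5)

f' g r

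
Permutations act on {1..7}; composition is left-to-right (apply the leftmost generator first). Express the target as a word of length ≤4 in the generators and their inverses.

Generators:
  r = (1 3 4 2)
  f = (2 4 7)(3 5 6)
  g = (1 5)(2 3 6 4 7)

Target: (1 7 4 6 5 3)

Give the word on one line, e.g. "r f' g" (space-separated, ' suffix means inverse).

  after r': (1 2 4 3)
  after f': (1 7 4 6 5 3)

r' f'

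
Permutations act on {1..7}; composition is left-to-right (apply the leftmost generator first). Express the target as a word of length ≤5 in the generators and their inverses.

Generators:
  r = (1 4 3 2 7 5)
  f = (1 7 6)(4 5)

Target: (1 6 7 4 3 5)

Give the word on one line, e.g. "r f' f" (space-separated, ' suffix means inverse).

  after r: (1 4 3 2 7 5)
  after f: (1 5 7 4 3 2 6)
  after r: (2 6 4)(3 7)
  after f': (1 6 5 4 2 7 3)
  after r': (1 6 7 4 3 5)

r f r f' r'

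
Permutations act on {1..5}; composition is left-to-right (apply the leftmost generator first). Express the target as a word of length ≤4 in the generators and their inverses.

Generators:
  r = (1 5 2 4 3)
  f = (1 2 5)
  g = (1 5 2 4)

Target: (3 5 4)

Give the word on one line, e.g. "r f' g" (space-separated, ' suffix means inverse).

f' r f'

  after f': (1 5 2)
  after r: (1 2 5 4 3)
  after f': (3 5 4)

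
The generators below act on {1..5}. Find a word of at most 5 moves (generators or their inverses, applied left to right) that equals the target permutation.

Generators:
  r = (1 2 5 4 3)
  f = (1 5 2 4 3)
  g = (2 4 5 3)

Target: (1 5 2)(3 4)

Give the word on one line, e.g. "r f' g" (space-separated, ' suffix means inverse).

g f f g g

  after g: (2 4 5 3)
  after f: (1 5)(2 3 4)
  after f: (1 2)
  after g: (1 4 5 3 2)
  after g: (1 5 2)(3 4)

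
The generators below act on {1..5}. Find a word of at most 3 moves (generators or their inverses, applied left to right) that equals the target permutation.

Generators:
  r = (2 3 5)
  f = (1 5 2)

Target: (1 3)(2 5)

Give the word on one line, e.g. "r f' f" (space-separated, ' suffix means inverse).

f r' f

  after f: (1 5 2)
  after r': (1 3 2)
  after f: (1 3)(2 5)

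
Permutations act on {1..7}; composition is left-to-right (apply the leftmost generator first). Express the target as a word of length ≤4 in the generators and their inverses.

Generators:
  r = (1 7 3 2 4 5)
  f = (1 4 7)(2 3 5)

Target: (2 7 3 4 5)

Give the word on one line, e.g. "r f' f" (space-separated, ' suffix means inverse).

r' f r f'

  after r': (1 5 4 2 3 7)
  after f: (1 2 5 7 4 3)
  after r: (1 4 2)(3 7 5)
  after f': (2 7 3 4 5)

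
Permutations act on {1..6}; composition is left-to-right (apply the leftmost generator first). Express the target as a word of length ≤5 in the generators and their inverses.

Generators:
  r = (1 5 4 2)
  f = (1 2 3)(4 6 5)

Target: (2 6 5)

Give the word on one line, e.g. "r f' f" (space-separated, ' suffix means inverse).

f' r f f r

  after f': (1 3 2)(4 5 6)
  after r: (1 3)(2 5 6)
  after f: (2 4 6 3)
  after f: (1 2 6)(4 5)
  after r: (2 6 5)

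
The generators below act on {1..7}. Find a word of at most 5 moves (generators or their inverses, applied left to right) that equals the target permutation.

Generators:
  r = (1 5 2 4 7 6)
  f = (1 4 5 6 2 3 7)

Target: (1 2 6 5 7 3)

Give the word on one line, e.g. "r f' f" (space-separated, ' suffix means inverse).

r f f

  after r: (1 5 2 4 7 6)
  after f: (1 6 4)(2 5 3 7)
  after f: (1 2 6 5 7 3)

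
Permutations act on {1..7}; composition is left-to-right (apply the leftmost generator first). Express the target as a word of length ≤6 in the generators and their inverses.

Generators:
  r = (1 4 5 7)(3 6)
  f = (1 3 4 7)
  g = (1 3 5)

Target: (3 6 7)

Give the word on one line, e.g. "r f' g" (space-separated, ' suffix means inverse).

r' f f g'

  after r': (1 7 5 4)(3 6)
  after f: (3 6 4)(5 7)
  after f: (1 3 6 7 5)
  after g': (3 6 7)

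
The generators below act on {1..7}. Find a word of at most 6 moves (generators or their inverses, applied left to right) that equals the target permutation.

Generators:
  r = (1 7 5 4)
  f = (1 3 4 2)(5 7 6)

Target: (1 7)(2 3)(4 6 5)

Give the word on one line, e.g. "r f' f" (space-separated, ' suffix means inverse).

r' r' f' f'

  after r': (1 4 5 7)
  after r': (1 5)(4 7)
  after f': (1 6 7 3)(2 4 5)
  after f': (1 7)(2 3)(4 6 5)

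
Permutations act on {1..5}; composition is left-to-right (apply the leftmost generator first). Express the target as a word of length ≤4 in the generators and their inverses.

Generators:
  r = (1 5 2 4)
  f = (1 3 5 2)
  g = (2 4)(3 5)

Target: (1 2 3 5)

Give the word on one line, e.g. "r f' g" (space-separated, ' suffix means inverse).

  after r: (1 5 2 4)
  after r: (1 2)(4 5)
  after r: (1 4 2 5)
  after g: (1 2 3 5)

r r r g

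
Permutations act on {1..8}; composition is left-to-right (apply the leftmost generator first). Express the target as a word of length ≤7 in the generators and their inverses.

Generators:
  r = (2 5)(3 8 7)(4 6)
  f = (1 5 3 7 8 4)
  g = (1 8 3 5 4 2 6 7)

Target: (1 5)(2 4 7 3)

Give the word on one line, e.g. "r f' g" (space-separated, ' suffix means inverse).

  after g': (1 7 6 2 4 5 3 8)
  after f: (1 8 5 7 6 2)(3 4)
  after g': (2 7)(3 5 6 4 8)
  after r': (2 8 7 5 4 3)
  after f: (1 5)(2 4 7 3)

g' f g' r' f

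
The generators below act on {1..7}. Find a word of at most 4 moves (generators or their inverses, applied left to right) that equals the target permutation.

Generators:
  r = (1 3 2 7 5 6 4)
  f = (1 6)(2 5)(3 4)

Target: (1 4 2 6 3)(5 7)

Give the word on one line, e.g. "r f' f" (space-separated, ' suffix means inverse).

  after f': (1 6)(2 5)(3 4)
  after r: (1 4 2 6 3)(5 7)

f' r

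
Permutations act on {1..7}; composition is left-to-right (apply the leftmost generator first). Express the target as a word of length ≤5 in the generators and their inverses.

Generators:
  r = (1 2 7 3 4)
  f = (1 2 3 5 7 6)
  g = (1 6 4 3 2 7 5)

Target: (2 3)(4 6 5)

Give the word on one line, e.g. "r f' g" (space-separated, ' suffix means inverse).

g r' f

  after g: (1 6 4 3 2 7 5)
  after r': (1 6 3)(4 7 5)
  after f: (2 3)(4 6 5)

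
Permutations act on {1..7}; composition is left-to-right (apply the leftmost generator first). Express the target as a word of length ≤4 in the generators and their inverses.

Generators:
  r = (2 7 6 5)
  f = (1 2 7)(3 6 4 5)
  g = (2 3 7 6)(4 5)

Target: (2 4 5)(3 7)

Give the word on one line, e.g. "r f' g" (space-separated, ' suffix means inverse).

  after r': (2 5 6 7)
  after g: (2 4 5)(3 7)

r' g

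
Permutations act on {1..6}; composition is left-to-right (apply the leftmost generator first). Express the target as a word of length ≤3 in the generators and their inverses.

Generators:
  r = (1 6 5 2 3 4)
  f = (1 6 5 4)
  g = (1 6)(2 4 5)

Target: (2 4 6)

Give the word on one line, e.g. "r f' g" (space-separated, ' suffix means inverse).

f g

  after f: (1 6 5 4)
  after g: (2 4 6)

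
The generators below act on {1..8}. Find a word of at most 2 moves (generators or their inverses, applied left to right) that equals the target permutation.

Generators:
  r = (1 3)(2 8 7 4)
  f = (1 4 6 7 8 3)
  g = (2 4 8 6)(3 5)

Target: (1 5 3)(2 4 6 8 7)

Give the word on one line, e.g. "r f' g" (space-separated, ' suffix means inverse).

  after r: (1 3)(2 8 7 4)
  after g': (1 5 3)(2 4 6 8 7)

r g'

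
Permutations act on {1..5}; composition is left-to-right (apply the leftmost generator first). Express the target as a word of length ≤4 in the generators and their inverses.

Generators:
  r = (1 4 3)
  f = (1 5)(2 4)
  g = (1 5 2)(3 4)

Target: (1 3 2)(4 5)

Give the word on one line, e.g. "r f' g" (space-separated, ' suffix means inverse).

f' r g' r'

  after f': (1 5)(2 4)
  after r: (1 5 4 2 3)
  after g': (2 4 5 3)
  after r': (1 3 2)(4 5)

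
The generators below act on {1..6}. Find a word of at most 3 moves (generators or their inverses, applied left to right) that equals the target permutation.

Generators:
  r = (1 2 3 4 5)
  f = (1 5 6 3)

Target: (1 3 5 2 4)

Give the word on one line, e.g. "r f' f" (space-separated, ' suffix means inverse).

  after r: (1 2 3 4 5)
  after r: (1 3 5 2 4)

r r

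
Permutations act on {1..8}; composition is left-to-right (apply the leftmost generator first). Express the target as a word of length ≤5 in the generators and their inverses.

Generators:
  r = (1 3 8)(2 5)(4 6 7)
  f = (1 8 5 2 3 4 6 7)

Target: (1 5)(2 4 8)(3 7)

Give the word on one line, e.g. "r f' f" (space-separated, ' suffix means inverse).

  after f: (1 8 5 2 3 4 6 7)
  after r': (1 3 7 8 2)
  after f': (1 2 7)(3 6 4)(5 8)
  after r: (1 5)(2 4 8)(3 7)

f r' f' r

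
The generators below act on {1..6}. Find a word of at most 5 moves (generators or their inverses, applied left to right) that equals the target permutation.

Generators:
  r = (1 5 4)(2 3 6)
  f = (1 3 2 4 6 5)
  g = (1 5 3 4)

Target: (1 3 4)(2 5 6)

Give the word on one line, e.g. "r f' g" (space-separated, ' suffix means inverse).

g r g'

  after g: (1 5 3 4)
  after r: (1 4 5 6 2 3)
  after g': (1 3 4)(2 5 6)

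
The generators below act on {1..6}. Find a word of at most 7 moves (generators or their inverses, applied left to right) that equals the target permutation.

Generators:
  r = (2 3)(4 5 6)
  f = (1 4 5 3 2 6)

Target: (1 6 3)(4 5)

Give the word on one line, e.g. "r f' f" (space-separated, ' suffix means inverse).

  after f: (1 4 5 3 2 6)
  after r: (1 5 2 4 6)
  after f: (1 3 2 5 6 4)
  after f: (1 2 3 6 5)
  after f: (1 6 3)(4 5)

f r f f f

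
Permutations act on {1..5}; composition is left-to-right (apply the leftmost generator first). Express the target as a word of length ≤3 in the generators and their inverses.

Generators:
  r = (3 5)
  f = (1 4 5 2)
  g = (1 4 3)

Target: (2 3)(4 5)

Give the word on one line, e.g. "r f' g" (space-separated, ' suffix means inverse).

g f' r

  after g: (1 4 3)
  after f': (2 5 4 3)
  after r: (2 3)(4 5)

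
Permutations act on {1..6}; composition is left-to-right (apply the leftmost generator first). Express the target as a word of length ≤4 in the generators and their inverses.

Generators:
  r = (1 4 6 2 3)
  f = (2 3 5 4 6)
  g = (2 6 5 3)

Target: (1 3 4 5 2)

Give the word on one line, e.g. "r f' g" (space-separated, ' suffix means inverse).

  after r: (1 4 6 2 3)
  after r: (1 6 3 4 2)
  after g: (1 5 3 4 6 2)
  after g: (1 3 4 5 2)

r r g g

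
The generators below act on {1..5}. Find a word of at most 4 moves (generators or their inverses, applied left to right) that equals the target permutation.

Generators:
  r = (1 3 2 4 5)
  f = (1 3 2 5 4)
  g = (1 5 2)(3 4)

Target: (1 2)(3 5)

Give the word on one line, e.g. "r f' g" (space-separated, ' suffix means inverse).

r f

  after r: (1 3 2 4 5)
  after f: (1 2)(3 5)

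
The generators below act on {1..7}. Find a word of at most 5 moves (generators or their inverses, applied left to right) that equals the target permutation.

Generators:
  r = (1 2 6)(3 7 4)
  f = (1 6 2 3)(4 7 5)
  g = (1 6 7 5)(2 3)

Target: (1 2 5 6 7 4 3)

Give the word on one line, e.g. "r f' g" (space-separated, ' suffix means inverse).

  after r: (1 2 6)(3 7 4)
  after g': (1 3 6 5 7 4 2)
  after g': (1 2 5 6 7 4 3)

r g' g'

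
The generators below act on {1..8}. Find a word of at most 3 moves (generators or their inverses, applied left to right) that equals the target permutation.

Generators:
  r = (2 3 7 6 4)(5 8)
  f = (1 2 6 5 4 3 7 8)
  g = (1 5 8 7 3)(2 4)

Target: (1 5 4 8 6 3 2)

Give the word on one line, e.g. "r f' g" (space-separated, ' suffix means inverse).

f' r

  after f': (1 8 7 3 4 5 6 2)
  after r: (1 5 4 8 6 3 2)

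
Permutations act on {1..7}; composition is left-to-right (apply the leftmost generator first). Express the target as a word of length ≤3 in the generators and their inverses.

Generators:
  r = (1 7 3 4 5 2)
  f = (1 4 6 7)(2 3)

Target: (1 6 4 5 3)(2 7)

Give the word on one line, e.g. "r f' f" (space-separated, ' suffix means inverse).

  after r: (1 7 3 4 5 2)
  after f': (1 6 4 5 3)(2 7)

r f'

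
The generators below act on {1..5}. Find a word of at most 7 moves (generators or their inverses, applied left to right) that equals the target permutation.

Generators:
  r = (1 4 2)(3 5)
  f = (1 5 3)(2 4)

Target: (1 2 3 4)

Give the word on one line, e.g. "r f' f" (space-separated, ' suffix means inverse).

r' f' r f f

  after r': (1 2 4)(3 5)
  after f': (1 4 3)
  after r: (1 2)(3 4 5)
  after f: (1 4 3 2 5)
  after f: (1 2 3 4)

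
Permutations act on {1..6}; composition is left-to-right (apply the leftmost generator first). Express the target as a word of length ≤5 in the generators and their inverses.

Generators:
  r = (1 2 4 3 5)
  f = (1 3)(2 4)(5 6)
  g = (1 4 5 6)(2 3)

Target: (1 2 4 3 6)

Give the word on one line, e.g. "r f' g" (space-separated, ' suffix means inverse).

  after f: (1 3)(2 4)(5 6)
  after r': (1 4)(3 5 6)
  after f: (1 2 4 3 6)

f r' f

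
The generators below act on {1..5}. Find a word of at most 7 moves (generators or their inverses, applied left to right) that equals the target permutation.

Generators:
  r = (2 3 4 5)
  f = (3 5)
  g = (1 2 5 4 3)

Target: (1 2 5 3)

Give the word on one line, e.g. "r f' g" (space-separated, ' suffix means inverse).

g' r' r' g' f'

  after g': (1 3 4 5 2)
  after r': (1 2)
  after r': (1 5 4 3 2)
  after g': (1 2 3)
  after f': (1 2 5 3)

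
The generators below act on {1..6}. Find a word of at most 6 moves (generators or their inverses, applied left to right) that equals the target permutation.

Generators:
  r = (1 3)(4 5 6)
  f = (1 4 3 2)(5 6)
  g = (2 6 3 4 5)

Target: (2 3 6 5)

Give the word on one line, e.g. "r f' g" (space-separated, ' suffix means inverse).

  after r: (1 3)(4 5 6)
  after f': (1 4 6)(2 3)
  after f': (2 4 5 6)
  after g': (2 3 6 5)

r f' f' g'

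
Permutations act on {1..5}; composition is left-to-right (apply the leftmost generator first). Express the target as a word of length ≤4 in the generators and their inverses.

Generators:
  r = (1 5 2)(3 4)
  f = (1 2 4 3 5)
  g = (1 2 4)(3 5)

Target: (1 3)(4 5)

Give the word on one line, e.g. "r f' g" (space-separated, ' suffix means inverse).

  after r: (1 5 2)(3 4)
  after g: (1 3)(4 5)

r g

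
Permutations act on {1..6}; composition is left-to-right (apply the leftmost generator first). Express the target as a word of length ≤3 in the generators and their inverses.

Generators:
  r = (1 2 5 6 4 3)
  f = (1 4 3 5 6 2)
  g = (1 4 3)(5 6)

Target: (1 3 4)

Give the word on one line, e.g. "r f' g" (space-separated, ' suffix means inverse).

g g

  after g: (1 4 3)(5 6)
  after g: (1 3 4)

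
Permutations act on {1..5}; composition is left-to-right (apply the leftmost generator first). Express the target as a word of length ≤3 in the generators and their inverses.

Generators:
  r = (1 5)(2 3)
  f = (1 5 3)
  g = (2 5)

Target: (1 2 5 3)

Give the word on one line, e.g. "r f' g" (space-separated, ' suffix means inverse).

r g' f'

  after r: (1 5)(2 3)
  after g': (1 2 3 5)
  after f': (1 2 5 3)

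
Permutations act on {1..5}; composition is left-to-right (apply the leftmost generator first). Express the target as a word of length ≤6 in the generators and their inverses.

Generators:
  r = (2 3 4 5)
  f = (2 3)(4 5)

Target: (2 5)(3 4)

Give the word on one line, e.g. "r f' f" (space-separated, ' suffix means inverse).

r r f f f

  after r: (2 3 4 5)
  after r: (2 4)(3 5)
  after f: (2 5)(3 4)
  after f: (2 4)(3 5)
  after f: (2 5)(3 4)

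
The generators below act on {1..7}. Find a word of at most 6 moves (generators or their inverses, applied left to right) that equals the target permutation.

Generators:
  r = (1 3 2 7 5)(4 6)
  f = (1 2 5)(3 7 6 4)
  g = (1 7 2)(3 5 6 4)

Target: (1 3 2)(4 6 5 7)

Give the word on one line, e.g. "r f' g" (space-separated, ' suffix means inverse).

r f g' r' g'

  after r: (1 3 2 7 5)(4 6)
  after f: (1 7)(2 6 3 5)
  after g': (2 5 7)(4 6)
  after r': (1 5 2 7 3)
  after g': (1 3 2)(4 6 5 7)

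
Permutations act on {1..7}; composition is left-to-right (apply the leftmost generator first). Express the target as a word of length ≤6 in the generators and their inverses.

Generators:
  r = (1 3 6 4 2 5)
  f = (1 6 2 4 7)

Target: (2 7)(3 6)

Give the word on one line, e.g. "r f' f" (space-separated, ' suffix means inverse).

  after f: (1 6 2 4 7)
  after r': (1 3)(2 6 4 7 5)
  after f': (1 3 7 5 6 2)
  after f': (1 3 4 2 7 5)
  after r': (2 7)(3 6)

f r' f' f' r'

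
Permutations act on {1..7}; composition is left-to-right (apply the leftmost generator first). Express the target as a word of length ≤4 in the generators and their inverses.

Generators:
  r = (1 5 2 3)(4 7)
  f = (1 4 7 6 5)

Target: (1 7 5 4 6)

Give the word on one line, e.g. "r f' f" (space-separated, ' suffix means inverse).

f' f' f'

  after f': (1 5 6 7 4)
  after f': (1 6 4 5 7)
  after f': (1 7 5 4 6)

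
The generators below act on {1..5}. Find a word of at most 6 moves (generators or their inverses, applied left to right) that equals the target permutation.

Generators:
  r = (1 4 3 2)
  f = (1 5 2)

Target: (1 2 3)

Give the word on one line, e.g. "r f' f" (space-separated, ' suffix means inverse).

f' r f r' f

  after f': (1 2 5)
  after r: (2 5 4 3)
  after f: (1 5 4 3)
  after r': (1 5)(2 3)
  after f: (1 2 3)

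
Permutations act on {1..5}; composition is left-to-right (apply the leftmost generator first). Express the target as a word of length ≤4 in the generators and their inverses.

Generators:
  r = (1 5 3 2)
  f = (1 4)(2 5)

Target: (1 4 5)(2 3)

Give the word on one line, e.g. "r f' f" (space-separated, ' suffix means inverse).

  after f: (1 4)(2 5)
  after r: (1 4 5)(2 3)
  after f: (2 3 5 4)
  after f: (1 4 5)(2 3)

f r f f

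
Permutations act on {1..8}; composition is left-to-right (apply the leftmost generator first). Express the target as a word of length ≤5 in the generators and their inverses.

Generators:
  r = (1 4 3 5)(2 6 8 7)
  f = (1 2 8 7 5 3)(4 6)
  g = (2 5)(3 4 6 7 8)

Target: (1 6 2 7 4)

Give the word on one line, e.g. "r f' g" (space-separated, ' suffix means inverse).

g g f r

  after g: (2 5)(3 4 6 7 8)
  after g: (3 6 8 4 7)
  after f: (1 2 8 6 7)(3 4 5)
  after r: (1 6 2 7 4)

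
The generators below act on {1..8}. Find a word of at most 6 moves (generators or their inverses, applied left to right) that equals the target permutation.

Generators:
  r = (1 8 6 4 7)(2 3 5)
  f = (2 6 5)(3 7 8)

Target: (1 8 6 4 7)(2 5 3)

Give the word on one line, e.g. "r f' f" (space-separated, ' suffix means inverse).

  after r': (1 7 4 6 8)(2 5 3)
  after r': (1 4 8 7 6)(2 3 5)
  after r': (1 6 7 8 4)
  after r': (1 8 6 4 7)(2 5 3)

r' r' r' r'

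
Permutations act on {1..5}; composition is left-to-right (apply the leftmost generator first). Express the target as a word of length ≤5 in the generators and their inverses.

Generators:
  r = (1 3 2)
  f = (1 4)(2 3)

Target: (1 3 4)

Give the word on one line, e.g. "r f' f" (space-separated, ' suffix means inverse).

  after r: (1 3 2)
  after r: (1 2 3)
  after f': (1 3 4)

r r f'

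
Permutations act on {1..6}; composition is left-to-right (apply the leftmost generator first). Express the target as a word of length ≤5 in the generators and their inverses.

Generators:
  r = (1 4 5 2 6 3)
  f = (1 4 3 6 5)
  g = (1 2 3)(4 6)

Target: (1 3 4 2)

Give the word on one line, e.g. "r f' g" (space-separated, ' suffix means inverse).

g' f' r' r'

  after g': (1 3 2)(4 6)
  after f': (1 4 3 2 5 6)
  after r': (2 4 6 3 5)
  after r': (1 3 4 2)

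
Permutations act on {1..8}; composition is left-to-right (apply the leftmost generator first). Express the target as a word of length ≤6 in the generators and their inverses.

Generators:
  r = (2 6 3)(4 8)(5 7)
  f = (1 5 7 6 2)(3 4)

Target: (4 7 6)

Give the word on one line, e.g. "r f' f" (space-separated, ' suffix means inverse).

  after f: (1 5 7 6 2)(3 4)
  after r: (1 7 3 8 4 2)
  after r: (1 5 7 2)(3 4 6)
  after f': (4 7 6)

f r r f'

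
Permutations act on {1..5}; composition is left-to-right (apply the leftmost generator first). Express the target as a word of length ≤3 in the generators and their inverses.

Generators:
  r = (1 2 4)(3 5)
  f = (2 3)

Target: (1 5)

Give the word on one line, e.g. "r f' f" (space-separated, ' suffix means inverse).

  after r: (1 2 4)(3 5)
  after f': (1 3 5 2 4)
  after r': (1 5)

r f' r'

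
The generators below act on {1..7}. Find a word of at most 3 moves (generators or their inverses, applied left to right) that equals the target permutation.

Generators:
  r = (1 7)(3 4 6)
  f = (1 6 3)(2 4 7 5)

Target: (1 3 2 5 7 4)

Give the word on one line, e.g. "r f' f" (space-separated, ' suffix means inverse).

r' r' f'

  after r': (1 7)(3 6 4)
  after r': (3 4 6)
  after f': (1 3 2 5 7 4)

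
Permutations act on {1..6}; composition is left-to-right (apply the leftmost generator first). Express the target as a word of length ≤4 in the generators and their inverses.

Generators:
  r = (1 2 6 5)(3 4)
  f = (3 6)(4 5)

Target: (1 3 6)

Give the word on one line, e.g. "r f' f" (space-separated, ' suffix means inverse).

f' r' f' r

  after f': (3 6)(4 5)
  after r': (1 5 3 2)(4 6)
  after f': (1 4 3 2)(5 6)
  after r: (1 3 6)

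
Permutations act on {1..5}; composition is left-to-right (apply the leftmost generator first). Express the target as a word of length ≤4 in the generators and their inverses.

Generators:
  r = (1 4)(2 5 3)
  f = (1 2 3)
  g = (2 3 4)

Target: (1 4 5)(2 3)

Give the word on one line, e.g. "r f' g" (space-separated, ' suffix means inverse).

  after r: (1 4)(2 5 3)
  after f: (1 4 2 5)
  after r': (3 5 4)
  after r': (1 4 5)(2 3)

r f r' r'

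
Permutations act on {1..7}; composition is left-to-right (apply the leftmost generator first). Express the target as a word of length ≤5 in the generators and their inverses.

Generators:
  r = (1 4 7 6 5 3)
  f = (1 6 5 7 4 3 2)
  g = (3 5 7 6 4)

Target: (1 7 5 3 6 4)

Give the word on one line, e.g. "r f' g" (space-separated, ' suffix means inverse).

r' g g

  after r': (1 3 5 6 7 4)
  after g: (1 5 4)(3 7)
  after g: (1 7 5 3 6 4)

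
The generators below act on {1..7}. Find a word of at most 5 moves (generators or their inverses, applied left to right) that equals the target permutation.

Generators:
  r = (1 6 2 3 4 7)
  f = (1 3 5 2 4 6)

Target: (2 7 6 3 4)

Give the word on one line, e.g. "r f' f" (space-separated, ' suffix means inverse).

r f' r' f'

  after r: (1 6 2 3 4 7)
  after f': (1 4 7 6 5 3 2)
  after r': (1 3 6 5 2 7)
  after f': (2 7 6 3 4)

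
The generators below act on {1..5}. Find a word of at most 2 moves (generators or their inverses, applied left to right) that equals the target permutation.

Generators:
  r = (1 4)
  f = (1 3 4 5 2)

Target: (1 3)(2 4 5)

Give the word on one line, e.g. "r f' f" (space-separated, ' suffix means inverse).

f r

  after f: (1 3 4 5 2)
  after r: (1 3)(2 4 5)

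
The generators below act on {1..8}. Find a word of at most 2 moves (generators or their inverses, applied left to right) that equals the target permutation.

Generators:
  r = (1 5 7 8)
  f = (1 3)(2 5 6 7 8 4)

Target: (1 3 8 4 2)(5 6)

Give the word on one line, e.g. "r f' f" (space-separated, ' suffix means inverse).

f r'

  after f: (1 3)(2 5 6 7 8 4)
  after r': (1 3 8 4 2)(5 6)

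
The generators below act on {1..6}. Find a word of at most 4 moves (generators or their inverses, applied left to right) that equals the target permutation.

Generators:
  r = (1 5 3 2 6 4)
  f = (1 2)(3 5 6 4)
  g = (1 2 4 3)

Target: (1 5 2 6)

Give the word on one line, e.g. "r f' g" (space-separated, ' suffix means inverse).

r g' g'

  after r: (1 5 3 2 6 4)
  after g': (1 5 4 3)(2 6)
  after g': (1 5 2 6)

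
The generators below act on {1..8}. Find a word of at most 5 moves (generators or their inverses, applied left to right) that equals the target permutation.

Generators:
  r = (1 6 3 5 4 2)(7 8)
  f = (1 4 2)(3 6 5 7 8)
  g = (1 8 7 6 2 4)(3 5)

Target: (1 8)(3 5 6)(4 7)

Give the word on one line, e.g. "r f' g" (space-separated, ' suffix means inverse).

  after r: (1 6 3 5 4 2)(7 8)
  after g': (1 7)(2 4 6 5)
  after g': (1 8)(3 5 6)(4 7)

r g' g'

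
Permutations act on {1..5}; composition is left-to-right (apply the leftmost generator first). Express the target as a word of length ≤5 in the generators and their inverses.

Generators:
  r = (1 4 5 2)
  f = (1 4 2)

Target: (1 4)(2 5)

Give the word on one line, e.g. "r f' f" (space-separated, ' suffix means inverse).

  after f: (1 4 2)
  after r: (1 5 2 4)
  after r: (1 2 5)
  after f': (1 4)(2 5)

f r r f'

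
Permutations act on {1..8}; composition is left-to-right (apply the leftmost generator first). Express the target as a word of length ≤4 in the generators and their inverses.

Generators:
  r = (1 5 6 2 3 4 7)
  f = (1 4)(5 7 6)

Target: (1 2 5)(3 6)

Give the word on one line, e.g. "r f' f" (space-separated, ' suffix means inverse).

f' r' r'

  after f': (1 4)(5 6 7)
  after r': (1 3 2 6 4 7)
  after r': (1 2 5)(3 6)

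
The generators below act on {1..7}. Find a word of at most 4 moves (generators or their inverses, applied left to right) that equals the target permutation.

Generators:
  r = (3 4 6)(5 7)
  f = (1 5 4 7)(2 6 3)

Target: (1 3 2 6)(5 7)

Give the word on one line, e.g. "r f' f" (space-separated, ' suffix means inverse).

r' f f r'

  after r': (3 6 4)(5 7)
  after f: (1 5)(2 6 7 4)
  after f: (1 4 6)(2 3)
  after r': (1 3 2 6)(5 7)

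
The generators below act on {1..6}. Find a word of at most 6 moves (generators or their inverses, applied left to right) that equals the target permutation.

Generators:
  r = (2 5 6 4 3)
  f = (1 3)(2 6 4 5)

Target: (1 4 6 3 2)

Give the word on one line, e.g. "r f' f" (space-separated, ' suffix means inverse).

  after f: (1 3)(2 6 4 5)
  after f: (2 4)(5 6)
  after r: (2 3)(4 5)
  after f': (1 3 5 6 2)
  after r': (1 4 6 3 2)

f f r f' r'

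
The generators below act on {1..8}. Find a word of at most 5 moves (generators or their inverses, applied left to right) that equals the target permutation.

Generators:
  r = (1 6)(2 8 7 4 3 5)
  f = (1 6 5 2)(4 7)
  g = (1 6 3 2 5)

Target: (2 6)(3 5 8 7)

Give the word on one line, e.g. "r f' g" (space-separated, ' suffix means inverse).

f' f' f' r

  after f': (1 2 5 6)(4 7)
  after f': (1 5)(2 6)
  after f': (1 6 5 2)(4 7)
  after r: (2 6)(3 5 8 7)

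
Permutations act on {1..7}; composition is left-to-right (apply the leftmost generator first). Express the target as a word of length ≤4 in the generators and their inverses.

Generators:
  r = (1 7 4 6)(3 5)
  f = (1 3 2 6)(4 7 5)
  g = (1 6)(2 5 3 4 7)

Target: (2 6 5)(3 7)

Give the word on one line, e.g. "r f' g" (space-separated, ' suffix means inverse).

  after f': (1 6 2 3)(4 5 7)
  after r: (2 5 4 3 7 6)
  after g': (1 6 7)(3 4 5)
  after f: (2 6 5)(3 7)

f' r g' f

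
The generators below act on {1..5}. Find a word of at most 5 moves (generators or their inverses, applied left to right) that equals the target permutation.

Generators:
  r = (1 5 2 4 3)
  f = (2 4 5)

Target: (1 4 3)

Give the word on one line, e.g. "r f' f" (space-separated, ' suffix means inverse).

  after r: (1 5 2 4 3)
  after f: (1 2 5 4 3)
  after f: (1 4 3)

r f f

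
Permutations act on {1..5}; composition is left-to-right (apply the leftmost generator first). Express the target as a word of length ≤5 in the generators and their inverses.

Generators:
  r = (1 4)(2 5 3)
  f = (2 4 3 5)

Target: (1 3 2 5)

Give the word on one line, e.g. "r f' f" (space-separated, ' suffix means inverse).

r f' r'

  after r: (1 4)(2 5 3)
  after f': (1 2 3 5 4)
  after r': (1 3 2 5)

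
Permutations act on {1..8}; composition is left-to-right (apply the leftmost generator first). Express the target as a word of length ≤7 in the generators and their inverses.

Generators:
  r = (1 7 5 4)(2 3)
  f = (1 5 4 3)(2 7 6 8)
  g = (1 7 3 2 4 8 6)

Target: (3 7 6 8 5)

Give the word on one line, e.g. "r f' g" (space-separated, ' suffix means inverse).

f r f' r' g'

  after f: (1 5 4 3)(2 7 6 8)
  after r: (1 4 2 5)(3 7 6 8)
  after f': (1 5 3 2)(4 8)
  after r': (1 7)(2 4 8 5)
  after g': (3 7 6 8 5)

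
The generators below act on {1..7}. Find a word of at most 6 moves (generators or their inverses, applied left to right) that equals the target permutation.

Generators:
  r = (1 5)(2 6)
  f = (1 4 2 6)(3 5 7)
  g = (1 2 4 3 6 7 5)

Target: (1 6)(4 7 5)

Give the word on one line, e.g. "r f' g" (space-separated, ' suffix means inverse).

  after g: (1 2 4 3 6 7 5)
  after f: (1 6 3)(4 5)
  after g: (1 7 5 3 2 4)
  after r': (1 7)(2 4 5 3 6)
  after g': (1 6)(4 7 5)

g f g r' g'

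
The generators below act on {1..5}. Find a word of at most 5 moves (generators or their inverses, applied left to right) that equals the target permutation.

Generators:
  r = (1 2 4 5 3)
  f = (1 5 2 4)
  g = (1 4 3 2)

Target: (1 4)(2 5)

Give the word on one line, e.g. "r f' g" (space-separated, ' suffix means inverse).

  after r': (1 3 5 4 2)
  after f': (1 3)(2 4 5)
  after f': (1 3 4)
  after g: (1 2)
  after f: (1 4)(2 5)

r' f' f' g f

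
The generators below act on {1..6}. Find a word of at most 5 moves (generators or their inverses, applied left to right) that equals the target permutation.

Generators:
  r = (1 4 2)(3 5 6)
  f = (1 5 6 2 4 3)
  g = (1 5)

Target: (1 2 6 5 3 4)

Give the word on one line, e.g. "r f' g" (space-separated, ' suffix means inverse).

  after r: (1 4 2)(3 5 6)
  after g: (1 4 2 5 6 3)
  after r: (1 2 6 5 3 4)
  after g: (1 2 6)(3 4 5)
  after g: (1 2 6 5 3 4)

r g r g g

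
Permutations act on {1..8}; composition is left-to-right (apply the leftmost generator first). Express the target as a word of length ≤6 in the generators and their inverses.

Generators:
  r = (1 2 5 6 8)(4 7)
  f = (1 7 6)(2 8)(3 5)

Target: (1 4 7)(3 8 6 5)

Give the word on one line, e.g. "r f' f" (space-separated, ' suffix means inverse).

f r' r' r'

  after f: (1 7 6)(2 8)(3 5)
  after r': (1 4 7 5 3 2 6 8)
  after r': (1 7 2 5 3)
  after r': (1 4 7)(3 8 6 5)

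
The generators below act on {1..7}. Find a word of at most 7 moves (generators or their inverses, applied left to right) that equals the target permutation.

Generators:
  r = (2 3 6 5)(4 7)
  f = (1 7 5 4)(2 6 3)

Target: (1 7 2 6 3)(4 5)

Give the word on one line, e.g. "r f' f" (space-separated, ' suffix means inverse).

  after f': (1 4 5 7)(2 3 6)
  after r: (1 7)(2 6 3 5 4)
  after f': (3 7 4)
  after f': (1 4 6 2 3)(5 7)
  after r: (1 7 2 6 3)(4 5)

f' r f' f' r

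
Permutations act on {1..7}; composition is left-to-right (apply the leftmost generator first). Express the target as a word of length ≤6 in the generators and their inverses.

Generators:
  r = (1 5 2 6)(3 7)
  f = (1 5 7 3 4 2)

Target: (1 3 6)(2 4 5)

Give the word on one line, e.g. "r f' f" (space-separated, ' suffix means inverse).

f' f' f' r' f

  after f': (1 2 4 3 7 5)
  after f': (1 4 7)(2 3 5)
  after f': (1 3)(2 7)(4 5)
  after r': (1 7 5 4)(2 3 6)
  after f: (1 3 6)(2 4 5)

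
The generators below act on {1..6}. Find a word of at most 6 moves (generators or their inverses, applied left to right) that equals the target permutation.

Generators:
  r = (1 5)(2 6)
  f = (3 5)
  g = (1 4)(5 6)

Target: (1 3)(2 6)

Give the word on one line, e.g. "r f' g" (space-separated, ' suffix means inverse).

f' g g r' f'

  after f': (3 5)
  after g: (1 4)(3 6 5)
  after g: (3 5)
  after r': (1 5 3)(2 6)
  after f': (1 3)(2 6)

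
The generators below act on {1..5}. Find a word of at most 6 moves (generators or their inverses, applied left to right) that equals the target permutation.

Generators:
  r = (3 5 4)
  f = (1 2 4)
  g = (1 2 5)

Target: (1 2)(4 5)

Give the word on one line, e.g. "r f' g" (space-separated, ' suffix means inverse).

  after f': (1 4 2)
  after g': (1 4)(2 5)
  after f: (2 5 4)
  after g: (1 2)(4 5)

f' g' f g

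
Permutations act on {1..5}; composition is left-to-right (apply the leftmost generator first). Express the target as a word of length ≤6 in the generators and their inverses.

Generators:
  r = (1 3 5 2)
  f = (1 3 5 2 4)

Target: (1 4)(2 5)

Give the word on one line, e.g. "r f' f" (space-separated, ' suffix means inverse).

r' f' f' r' f'

  after r': (1 2 5 3)
  after f': (1 5)(2 3 4)
  after f': (1 3 2)(4 5)
  after r': (3 5 4)
  after f': (1 4)(2 5)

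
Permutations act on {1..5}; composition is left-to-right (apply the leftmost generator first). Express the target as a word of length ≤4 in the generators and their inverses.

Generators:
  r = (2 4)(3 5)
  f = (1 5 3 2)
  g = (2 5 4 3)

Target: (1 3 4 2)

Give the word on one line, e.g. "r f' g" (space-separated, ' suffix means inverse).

  after g': (2 3 4 5)
  after f: (1 5)(3 4)
  after f: (1 3 4 2)

g' f f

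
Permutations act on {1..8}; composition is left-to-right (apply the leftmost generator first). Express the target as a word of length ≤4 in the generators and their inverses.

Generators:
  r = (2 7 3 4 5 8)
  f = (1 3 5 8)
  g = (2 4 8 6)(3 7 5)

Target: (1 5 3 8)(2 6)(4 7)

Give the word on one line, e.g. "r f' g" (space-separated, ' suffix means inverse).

  after f: (1 3 5 8)
  after r': (1 7 2 8)(3 4)
  after g: (1 5 3 8)(2 6)(4 7)

f r' g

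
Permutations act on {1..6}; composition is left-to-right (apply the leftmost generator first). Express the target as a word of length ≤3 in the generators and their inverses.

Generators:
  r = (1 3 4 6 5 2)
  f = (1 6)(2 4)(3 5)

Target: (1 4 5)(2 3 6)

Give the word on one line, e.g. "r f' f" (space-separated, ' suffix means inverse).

  after r: (1 3 4 6 5 2)
  after r: (1 4 5)(2 3 6)

r r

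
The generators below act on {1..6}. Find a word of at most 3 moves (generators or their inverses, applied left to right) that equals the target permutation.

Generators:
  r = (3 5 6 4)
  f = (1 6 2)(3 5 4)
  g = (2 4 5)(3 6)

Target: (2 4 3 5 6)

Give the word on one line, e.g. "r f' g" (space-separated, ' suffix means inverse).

  after r': (3 4 6 5)
  after g: (2 4 3 5 6)

r' g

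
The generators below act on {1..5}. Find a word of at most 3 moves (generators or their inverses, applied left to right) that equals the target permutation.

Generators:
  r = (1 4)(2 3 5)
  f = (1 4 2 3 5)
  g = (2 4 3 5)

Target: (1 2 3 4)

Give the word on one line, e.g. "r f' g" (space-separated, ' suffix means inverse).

  after g: (2 4 3 5)
  after f: (1 4 5 3)
  after f: (1 2 3 4)

g f f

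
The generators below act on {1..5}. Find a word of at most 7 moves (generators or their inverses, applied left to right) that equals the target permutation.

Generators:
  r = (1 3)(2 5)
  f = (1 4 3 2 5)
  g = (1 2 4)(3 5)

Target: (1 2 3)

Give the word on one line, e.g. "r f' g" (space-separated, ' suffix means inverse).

f g' r g' f

  after f: (1 4 3 2 5)
  after g': (1 2 3)(4 5)
  after r: (1 5 4 2)
  after g': (1 3 5 2 4)
  after f: (1 2 3)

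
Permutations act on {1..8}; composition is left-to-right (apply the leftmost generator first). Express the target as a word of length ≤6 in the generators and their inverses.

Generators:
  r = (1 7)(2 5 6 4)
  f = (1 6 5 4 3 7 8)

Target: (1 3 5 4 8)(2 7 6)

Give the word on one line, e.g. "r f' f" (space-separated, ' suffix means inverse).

  after f: (1 6 5 4 3 7 8)
  after r': (1 5 6 2 4 3)(7 8)
  after f: (1 4 7)(2 3 6)
  after f: (1 3 5 4 8)(2 7 6)

f r' f f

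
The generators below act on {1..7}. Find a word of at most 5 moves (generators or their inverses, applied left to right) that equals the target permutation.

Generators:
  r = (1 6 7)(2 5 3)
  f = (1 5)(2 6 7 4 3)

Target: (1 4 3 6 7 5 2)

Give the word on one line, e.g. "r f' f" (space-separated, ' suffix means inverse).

f' r' f f f

  after f': (1 5)(2 3 4 7 6)
  after r': (1 2 5 7)(3 4 6)
  after f: (1 6 2)(4 7 5)
  after f: (1 7)(2 5 3)
  after f: (1 4 3 6 7 5 2)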